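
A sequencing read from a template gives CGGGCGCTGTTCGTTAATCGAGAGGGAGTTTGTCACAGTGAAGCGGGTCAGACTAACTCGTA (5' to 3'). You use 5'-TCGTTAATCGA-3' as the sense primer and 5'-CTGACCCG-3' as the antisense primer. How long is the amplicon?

41 bp

Scanning the template, TCGTTAATCGA occurs at positions 11–21; this primer anneals to the bottom strand there with its 3' end pointing downstream.
Taking the reverse complement of CTGACCCG gives CGGGTCAG, found at positions 44–51 on the template; the primer anneals here to the top strand with its 3' end pointing upstream.
Amplicon spans positions 11–51: 41 bp.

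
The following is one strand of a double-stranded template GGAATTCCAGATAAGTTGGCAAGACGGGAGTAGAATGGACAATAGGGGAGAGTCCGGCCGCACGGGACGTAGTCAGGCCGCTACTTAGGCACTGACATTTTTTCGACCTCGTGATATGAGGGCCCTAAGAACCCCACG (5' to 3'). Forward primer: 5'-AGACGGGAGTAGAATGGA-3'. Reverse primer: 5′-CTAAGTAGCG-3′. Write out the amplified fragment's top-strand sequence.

5'-AGACGGGAGTAGAATGGACAATAGGGGAGAGTCCGGCCGCACGGGACGTAGTCAGGCCGCTACTTAG-3'

Scanning the template, AGACGGGAGTAGAATGGA occurs at positions 22–39; this primer anneals to the bottom strand there with its 3' end pointing downstream.
Reverse complement of the reverse primer: CGCTACTTAG. This occurs on the top strand at positions 79–88.
The product is the template from position 22 through 88 (67 bp).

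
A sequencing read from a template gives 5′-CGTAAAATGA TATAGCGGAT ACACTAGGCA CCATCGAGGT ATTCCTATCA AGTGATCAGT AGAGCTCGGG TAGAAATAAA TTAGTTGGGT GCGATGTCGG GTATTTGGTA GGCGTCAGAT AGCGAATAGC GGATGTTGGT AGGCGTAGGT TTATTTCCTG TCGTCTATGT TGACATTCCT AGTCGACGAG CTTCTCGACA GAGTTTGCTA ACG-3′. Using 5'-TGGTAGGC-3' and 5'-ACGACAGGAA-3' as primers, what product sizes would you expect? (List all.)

59 bp, 28 bp

The forward primer TGGTAGGC matches the top strand at positions 106–113, 137–144.
The reverse primer's reverse complement is TTCCTGTCGT, matching at positions 155–164.
Each forward site pairs with the reverse site to give a product ending at position 164: sizes 59, 28 bp.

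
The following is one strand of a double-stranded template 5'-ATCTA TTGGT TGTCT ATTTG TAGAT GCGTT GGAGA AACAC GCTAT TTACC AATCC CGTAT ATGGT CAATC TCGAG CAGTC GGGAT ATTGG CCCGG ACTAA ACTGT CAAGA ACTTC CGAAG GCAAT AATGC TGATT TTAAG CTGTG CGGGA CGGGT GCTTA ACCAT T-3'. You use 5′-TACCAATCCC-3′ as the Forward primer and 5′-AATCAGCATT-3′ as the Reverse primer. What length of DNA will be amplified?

Scanning the template, TACCAATCCC occurs at positions 47–56; this primer anneals to the bottom strand there with its 3' end pointing downstream.
Reverse complement of the reverse primer: AATGCTGATT. This occurs on the top strand at positions 126–135.
The product runs from position 47 to position 135, so its length is 135 − 47 + 1 = 89 bp.

89 bp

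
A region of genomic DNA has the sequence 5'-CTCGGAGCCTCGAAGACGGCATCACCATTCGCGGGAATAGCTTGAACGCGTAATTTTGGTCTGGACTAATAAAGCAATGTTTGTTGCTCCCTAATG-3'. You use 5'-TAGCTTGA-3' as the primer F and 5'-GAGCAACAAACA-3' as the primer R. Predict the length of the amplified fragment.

52 bp

The forward primer matches the template at positions 38–45.
Reverse complement of the reverse primer: TGTTTGTTGCTC. This occurs on the top strand at positions 78–89.
Product length = (reverse-primer end) − (forward-primer start) + 1 = 89 − 38 + 1 = 52 bp.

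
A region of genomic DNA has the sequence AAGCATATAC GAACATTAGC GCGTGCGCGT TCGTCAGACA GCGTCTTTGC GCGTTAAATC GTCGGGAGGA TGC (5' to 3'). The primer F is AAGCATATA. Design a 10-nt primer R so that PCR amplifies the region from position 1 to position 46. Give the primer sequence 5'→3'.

5'-AGACGCTGTC-3'

The product's 3' end on the top strand is position 46.
The reverse primer anneals to the top strand over positions 37–46, i.e. to GACAGCGTCT.
Its sequence written 5'→3' is the reverse complement: AGACGCTGTC.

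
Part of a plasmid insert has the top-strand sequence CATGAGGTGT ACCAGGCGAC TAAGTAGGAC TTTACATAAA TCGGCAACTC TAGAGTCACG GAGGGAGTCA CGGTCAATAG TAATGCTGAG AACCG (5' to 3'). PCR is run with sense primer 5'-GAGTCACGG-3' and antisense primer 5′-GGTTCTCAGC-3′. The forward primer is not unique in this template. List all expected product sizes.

The forward primer GAGTCACGG matches the top strand at positions 53–61, 65–73.
The reverse primer's reverse complement is GCTGAGAACC, matching at positions 85–94.
Each forward site pairs with the reverse site to give a product ending at position 94: sizes 42, 30 bp.

42 bp, 30 bp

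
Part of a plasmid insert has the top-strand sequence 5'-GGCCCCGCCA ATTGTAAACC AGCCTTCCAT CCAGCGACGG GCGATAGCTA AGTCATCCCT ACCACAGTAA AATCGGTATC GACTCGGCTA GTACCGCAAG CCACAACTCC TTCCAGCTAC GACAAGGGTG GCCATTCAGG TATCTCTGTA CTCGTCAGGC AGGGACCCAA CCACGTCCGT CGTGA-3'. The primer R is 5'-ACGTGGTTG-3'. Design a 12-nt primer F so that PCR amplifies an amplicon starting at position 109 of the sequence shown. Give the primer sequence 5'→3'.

The reverse primer's reverse complement CAACCACGT matches the template at positions 168–176; the product starts at position 109.
The forward primer is identical to the top strand over positions 109–120: CCTTCCAGCTAC.

5'-CCTTCCAGCTAC-3'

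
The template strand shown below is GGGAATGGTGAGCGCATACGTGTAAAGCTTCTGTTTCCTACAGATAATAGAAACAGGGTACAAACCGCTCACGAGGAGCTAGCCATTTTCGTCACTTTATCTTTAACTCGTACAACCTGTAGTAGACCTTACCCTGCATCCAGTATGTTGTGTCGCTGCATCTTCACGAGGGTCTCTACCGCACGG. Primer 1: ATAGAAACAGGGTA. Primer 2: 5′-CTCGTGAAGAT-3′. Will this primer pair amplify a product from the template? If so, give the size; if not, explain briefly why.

Yes — a 124 bp product.

Primer 1 (ATAGAAACAGGGTA) matches the top strand at positions 47–60; it acts as a forward primer.
Primer 2's reverse complement is ATCTTCACGAG, matching the top strand at positions 160–170; it acts as a reverse primer.
The 3' ends face each other across positions 47–170, giving a 124 bp product.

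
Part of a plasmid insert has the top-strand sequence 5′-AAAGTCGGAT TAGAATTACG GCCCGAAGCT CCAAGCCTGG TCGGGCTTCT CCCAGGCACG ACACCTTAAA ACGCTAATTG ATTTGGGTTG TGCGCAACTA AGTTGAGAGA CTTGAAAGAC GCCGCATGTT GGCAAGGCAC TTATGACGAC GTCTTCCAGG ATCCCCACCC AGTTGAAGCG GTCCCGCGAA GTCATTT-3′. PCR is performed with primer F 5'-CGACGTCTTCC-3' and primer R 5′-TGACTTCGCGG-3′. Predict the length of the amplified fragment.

Forward primer CGACGTCTTCC is found on the top strand at positions 147–157.
Taking the reverse complement of TGACTTCGCGG gives CCGCGAAGTCA, found at positions 184–194 on the template; the primer anneals here to the top strand with its 3' end pointing upstream.
Amplicon spans positions 147–194: 48 bp.

48 bp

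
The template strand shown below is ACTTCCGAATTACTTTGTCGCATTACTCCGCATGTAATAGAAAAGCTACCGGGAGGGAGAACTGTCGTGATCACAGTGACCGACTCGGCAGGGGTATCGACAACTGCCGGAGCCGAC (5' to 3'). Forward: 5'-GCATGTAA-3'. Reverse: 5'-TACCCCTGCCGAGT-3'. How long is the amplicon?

Scanning the template, GCATGTAA occurs at positions 30–37; this primer anneals to the bottom strand there with its 3' end pointing downstream.
Taking the reverse complement of TACCCCTGCCGAGT gives ACTCGGCAGGGGTA, found at positions 83–96 on the template; the primer anneals here to the top strand with its 3' end pointing upstream.
Product length = (reverse-primer end) − (forward-primer start) + 1 = 96 − 30 + 1 = 67 bp.

67 bp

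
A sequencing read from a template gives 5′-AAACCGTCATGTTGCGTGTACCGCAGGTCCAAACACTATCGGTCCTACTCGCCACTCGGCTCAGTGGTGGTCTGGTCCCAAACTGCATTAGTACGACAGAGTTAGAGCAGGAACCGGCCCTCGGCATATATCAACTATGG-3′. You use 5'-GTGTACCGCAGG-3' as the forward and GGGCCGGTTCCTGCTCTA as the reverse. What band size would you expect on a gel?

105 bp

The forward primer matches the template at positions 16–27.
The reverse primer's reverse complement is TAGAGCAGGAACCGGCCC, which matches the template at positions 103–120.
The product runs from position 16 to position 120, so its length is 120 − 16 + 1 = 105 bp.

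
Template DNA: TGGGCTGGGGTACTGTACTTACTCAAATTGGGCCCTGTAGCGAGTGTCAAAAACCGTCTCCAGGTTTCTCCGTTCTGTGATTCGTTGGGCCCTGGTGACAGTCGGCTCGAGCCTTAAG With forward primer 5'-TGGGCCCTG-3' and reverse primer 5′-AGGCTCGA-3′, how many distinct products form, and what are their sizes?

The forward primer TGGGCCCTG matches the top strand at positions 29–37, 86–94.
The reverse primer's reverse complement is TCGAGCCT, matching at positions 107–114.
Each forward site pairs with the reverse site to give a product ending at position 114: sizes 86, 29 bp.

Two products: 86 bp, 29 bp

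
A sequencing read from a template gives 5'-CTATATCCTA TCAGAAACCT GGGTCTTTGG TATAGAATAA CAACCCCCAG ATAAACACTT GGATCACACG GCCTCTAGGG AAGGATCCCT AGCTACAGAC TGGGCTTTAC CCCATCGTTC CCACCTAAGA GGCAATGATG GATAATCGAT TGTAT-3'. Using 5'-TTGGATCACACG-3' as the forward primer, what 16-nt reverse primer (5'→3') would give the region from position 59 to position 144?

5'-TATCCATCATTGCCTC-3'

The product's 3' end on the top strand is position 144.
The reverse primer anneals to the top strand over positions 129–144, i.e. to GAGGCAATGATGGATA.
Its sequence written 5'→3' is the reverse complement: TATCCATCATTGCCTC.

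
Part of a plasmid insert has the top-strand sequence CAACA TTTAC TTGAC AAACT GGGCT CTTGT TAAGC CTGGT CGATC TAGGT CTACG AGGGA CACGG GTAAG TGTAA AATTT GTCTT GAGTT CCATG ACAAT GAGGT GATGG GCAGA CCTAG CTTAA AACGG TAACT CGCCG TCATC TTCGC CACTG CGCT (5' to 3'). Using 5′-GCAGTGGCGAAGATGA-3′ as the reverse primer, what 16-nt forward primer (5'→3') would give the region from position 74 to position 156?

5'-AAAATTTGTCTTGAGT-3'

The reverse primer's reverse complement TCATCTTCGCCACTGC matches the template at positions 141–156; the product starts at position 74.
The forward primer is identical to the top strand over positions 74–89: AAAATTTGTCTTGAGT.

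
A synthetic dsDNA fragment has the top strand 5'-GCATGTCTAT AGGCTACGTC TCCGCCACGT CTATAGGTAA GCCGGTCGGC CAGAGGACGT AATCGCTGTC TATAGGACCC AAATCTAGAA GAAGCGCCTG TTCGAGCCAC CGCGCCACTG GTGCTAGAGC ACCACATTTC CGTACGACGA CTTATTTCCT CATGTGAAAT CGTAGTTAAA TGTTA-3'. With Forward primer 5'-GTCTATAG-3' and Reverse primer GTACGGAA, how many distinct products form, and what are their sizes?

Three products: 141 bp, 117 bp, 78 bp

The forward primer GTCTATAG matches the top strand at positions 5–12, 29–36, 68–75.
The reverse primer's reverse complement is TTCCGTAC, matching at positions 138–145.
Each forward site pairs with the reverse site to give a product ending at position 145: sizes 141, 117, 78 bp.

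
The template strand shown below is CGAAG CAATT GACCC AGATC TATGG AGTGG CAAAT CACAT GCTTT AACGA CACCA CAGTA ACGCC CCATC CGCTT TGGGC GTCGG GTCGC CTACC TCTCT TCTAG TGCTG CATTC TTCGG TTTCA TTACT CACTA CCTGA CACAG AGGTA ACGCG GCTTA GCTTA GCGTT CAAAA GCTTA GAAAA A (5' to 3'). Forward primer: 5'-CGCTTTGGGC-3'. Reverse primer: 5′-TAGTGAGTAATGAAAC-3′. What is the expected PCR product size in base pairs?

Forward primer CGCTTTGGGC is found on the top strand at positions 71–80.
Taking the reverse complement of TAGTGAGTAATGAAAC gives GTTTCATTACTCACTA, found at positions 120–135 on the template; the primer anneals here to the top strand with its 3' end pointing upstream.
Product length = (reverse-primer end) − (forward-primer start) + 1 = 135 − 71 + 1 = 65 bp.

65 bp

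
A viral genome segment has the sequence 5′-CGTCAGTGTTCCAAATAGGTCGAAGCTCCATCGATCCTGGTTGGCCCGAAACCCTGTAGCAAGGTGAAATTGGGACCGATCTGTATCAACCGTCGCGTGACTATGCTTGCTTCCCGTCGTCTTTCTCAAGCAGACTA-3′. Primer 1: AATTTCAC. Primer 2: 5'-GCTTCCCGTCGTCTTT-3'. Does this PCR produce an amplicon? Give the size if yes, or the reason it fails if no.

Primer 1 (AATTTCAC) has reverse complement GTGAAATT, which matches the top strand at positions 64–71; primer 1 anneals to the top strand there with its 3' end pointing upstream toward position 64.
Primer 2 (GCTTCCCGTCGTCTTT) matches the top strand directly at positions 109–124; it anneals to the bottom strand with its 3' end pointing downstream toward position 124.
The 3' ends diverge (primer 1 extends toward position 1, primer 2 toward position 137), so the primers never converge on a shared product.

No product — the primers' 3' ends point away from each other.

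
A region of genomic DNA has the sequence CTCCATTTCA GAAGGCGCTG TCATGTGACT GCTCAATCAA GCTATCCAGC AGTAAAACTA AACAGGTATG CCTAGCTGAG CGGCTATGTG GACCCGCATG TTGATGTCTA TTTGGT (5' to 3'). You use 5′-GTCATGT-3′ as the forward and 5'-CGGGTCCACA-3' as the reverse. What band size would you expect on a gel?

77 bp

Scanning the template, GTCATGT occurs at positions 20–26; this primer anneals to the bottom strand there with its 3' end pointing downstream.
The reverse primer's reverse complement is TGTGGACCCG, which matches the template at positions 87–96.
Amplicon spans positions 20–96: 77 bp.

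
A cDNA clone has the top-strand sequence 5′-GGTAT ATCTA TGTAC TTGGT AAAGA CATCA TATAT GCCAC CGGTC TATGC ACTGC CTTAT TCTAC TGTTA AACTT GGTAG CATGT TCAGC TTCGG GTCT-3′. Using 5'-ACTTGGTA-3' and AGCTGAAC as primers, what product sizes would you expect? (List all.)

78 bp, 20 bp

The forward primer ACTTGGTA matches the top strand at positions 14–21, 72–79.
The reverse primer's reverse complement is GTTCAGCT, matching at positions 84–91.
Each forward site pairs with the reverse site to give a product ending at position 91: sizes 78, 20 bp.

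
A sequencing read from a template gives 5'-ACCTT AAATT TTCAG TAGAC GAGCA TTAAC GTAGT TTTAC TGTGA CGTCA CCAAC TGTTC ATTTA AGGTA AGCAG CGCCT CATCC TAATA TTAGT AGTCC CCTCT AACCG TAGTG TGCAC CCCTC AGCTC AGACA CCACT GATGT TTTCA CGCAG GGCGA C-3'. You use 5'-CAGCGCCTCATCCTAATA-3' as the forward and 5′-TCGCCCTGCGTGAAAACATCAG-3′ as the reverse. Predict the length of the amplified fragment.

The forward primer matches the template at positions 73–90.
Reverse complement of the reverse primer: CTGATGTTTTCACGCAGGGCGA. This occurs on the top strand at positions 139–160.
Amplicon spans positions 73–160: 88 bp.

88 bp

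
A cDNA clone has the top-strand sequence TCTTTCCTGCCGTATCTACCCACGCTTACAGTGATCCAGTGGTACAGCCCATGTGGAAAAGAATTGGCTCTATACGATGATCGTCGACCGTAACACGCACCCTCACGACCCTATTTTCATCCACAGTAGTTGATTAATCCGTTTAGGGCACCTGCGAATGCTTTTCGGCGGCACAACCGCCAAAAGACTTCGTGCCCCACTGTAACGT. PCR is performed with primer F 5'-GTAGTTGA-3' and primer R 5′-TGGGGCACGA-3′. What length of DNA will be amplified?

Scanning the template, GTAGTTGA occurs at positions 126–133; this primer anneals to the bottom strand there with its 3' end pointing downstream.
Taking the reverse complement of TGGGGCACGA gives TCGTGCCCCA, found at positions 190–199 on the template; the primer anneals here to the top strand with its 3' end pointing upstream.
The product runs from position 126 to position 199, so its length is 199 − 126 + 1 = 74 bp.

74 bp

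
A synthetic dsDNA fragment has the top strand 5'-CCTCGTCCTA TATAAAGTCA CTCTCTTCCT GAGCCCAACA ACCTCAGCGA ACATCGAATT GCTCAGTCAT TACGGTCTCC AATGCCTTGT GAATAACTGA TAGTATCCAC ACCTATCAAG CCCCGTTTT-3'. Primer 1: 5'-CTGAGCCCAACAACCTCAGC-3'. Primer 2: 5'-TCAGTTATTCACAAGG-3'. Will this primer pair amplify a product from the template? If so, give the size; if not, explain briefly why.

Yes — a 72 bp product.

Primer 1 (CTGAGCCCAACAACCTCAGC) matches the top strand at positions 29–48; it acts as a forward primer.
Primer 2's reverse complement is CCTTGTGAATAACTGA, matching the top strand at positions 85–100; it acts as a reverse primer.
The 3' ends face each other across positions 29–100, giving a 72 bp product.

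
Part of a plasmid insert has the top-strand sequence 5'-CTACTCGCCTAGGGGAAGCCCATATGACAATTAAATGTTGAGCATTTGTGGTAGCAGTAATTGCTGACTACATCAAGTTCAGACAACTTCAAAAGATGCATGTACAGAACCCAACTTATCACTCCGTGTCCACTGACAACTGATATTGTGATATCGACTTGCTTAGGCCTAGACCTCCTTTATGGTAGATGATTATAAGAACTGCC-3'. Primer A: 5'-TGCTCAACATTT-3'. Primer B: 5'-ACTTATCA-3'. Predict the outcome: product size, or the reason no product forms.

Primer A (TGCTCAACATTT) has reverse complement AAATGTTGAGCA, which matches the top strand at positions 33–44; primer A anneals to the top strand there with its 3' end pointing upstream toward position 33.
Primer B (ACTTATCA) matches the top strand directly at positions 114–121; it anneals to the bottom strand with its 3' end pointing downstream toward position 121.
The 3' ends diverge (primer A extends toward position 1, primer B toward position 206), so the primers never converge on a shared product.

No product — the primers' 3' ends point away from each other.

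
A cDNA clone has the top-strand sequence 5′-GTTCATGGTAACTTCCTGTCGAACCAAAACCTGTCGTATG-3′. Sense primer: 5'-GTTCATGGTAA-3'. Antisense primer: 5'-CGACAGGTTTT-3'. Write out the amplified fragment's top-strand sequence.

5'-GTTCATGGTAACTTCCTGTCGAACCAAAACCTGTCG-3'

The forward primer matches the template at positions 1–11.
The reverse primer's reverse complement is AAAACCTGTCG, which matches the template at positions 26–36.
The product is the template from position 1 through 36 (36 bp).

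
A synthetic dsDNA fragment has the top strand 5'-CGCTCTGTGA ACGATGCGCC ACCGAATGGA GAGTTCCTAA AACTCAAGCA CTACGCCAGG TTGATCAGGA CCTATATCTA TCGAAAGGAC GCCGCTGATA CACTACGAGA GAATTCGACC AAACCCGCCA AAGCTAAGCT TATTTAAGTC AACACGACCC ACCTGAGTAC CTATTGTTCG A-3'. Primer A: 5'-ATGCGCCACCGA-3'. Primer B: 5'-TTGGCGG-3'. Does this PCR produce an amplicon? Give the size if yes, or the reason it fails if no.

Primer A (ATGCGCCACCGA) matches the top strand at positions 14–25; it acts as a forward primer.
Primer B's reverse complement is CCGCCAA, matching the top strand at positions 125–131; it acts as a reverse primer.
The 3' ends face each other across positions 14–131, giving a 118 bp product.

Yes — a 118 bp product.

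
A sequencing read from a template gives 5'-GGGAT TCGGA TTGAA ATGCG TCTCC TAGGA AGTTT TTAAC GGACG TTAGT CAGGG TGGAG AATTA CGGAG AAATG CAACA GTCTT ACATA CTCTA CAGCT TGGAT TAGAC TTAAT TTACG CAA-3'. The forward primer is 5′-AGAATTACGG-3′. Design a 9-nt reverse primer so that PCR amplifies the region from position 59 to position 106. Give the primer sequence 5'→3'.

5'-AATCCAAGC-3'

The product's 3' end on the top strand is position 106.
The reverse primer anneals to the top strand over positions 98–106, i.e. to GCTTGGATT.
Its sequence written 5'→3' is the reverse complement: AATCCAAGC.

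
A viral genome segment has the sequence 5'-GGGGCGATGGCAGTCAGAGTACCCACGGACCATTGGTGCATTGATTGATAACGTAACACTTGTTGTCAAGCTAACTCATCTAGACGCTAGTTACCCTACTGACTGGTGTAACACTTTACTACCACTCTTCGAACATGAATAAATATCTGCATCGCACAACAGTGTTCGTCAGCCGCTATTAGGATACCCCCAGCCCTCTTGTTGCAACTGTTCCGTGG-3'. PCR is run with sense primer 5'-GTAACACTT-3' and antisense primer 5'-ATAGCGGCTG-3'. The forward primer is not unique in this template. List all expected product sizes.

127 bp, 72 bp

The forward primer GTAACACTT matches the top strand at positions 53–61, 108–116.
The reverse primer's reverse complement is CAGCCGCTAT, matching at positions 170–179.
Each forward site pairs with the reverse site to give a product ending at position 179: sizes 127, 72 bp.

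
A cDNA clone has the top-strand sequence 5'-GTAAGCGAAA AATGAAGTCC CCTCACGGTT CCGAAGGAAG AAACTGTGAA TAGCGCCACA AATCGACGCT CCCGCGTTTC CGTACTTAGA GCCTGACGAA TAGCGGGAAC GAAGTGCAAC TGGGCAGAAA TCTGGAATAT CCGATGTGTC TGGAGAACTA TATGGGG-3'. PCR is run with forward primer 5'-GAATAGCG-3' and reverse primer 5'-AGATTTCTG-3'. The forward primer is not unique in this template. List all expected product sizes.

86 bp, 36 bp

The forward primer GAATAGCG matches the top strand at positions 48–55, 98–105.
The reverse primer's reverse complement is CAGAAATCT, matching at positions 125–133.
Each forward site pairs with the reverse site to give a product ending at position 133: sizes 86, 36 bp.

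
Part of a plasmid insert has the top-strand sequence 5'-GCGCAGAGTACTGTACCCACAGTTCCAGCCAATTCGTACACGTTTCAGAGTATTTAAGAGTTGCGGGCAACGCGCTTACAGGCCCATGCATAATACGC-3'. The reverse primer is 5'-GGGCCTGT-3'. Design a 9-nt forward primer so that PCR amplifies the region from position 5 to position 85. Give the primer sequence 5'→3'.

5'-AGAGTACTG-3'

The reverse primer's reverse complement ACAGGCCC matches the template at positions 78–85; the product starts at position 5.
The forward primer is identical to the top strand over positions 5–13: AGAGTACTG.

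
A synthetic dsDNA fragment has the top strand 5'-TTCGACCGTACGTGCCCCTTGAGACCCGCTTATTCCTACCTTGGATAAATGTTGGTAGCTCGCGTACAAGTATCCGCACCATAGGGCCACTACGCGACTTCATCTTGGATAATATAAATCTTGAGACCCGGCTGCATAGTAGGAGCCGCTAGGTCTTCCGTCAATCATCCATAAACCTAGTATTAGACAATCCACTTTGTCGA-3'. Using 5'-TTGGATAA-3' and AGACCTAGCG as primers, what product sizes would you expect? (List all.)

116 bp, 52 bp

The forward primer TTGGATAA matches the top strand at positions 41–48, 105–112.
The reverse primer's reverse complement is CGCTAGGTCT, matching at positions 147–156.
Each forward site pairs with the reverse site to give a product ending at position 156: sizes 116, 52 bp.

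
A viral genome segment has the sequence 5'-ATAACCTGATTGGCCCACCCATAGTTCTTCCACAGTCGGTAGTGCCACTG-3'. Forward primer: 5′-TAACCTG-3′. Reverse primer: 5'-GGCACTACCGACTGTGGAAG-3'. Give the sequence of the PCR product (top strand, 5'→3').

5'-TAACCTGATTGGCCCACCCATAGTTCTTCCACAGTCGGTAGTGCC-3'

Scanning the template, TAACCTG occurs at positions 2–8; this primer anneals to the bottom strand there with its 3' end pointing downstream.
Taking the reverse complement of GGCACTACCGACTGTGGAAG gives CTTCCACAGTCGGTAGTGCC, found at positions 27–46 on the template; the primer anneals here to the top strand with its 3' end pointing upstream.
The product is the template from position 2 through 46 (45 bp).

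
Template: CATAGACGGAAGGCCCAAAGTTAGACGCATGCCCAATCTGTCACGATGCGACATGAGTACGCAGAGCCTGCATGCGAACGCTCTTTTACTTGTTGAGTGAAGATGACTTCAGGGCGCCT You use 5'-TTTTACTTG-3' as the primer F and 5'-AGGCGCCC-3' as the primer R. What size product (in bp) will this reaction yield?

36 bp

Forward primer TTTTACTTG is found on the top strand at positions 84–92.
Reverse complement of the reverse primer: GGGCGCCT. This occurs on the top strand at positions 112–119.
Amplicon spans positions 84–119: 36 bp.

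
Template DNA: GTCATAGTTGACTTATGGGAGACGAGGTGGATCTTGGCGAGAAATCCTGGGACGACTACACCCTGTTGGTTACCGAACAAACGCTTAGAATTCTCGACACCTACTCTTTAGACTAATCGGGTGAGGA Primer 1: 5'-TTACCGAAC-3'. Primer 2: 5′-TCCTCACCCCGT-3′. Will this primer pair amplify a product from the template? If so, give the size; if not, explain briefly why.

Primer 2 (TCCTCACCCCGT) does not match the top strand, and its reverse complement ACGGGGTGAGGA does not match either.
With no annealing site for primer 2, no amplification occurs.

No product — primer 2 has no binding site in the template.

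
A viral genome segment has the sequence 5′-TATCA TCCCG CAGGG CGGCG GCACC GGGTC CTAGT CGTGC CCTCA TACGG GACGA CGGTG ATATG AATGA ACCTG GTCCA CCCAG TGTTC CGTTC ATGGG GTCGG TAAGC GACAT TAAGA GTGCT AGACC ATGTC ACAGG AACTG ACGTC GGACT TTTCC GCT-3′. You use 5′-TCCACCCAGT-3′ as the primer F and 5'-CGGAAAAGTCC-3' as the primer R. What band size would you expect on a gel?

The forward primer matches the template at positions 77–86.
Taking the reverse complement of CGGAAAAGTCC gives GGACTTTTCCG, found at positions 151–161 on the template; the primer anneals here to the top strand with its 3' end pointing upstream.
Product length = (reverse-primer end) − (forward-primer start) + 1 = 161 − 77 + 1 = 85 bp.

85 bp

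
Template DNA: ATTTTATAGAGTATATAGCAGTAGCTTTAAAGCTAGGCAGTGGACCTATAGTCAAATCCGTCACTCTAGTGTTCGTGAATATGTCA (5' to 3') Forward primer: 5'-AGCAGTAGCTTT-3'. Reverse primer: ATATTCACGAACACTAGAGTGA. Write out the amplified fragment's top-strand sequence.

Forward primer AGCAGTAGCTTT is found on the top strand at positions 17–28.
Reverse complement of the reverse primer: TCACTCTAGTGTTCGTGAATAT. This occurs on the top strand at positions 61–82.
The product is the template from position 17 through 82 (66 bp).

5'-AGCAGTAGCTTTAAAGCTAGGCAGTGGACCTATAGTCAAATCCGTCACTCTAGTGTTCGTGAATAT-3'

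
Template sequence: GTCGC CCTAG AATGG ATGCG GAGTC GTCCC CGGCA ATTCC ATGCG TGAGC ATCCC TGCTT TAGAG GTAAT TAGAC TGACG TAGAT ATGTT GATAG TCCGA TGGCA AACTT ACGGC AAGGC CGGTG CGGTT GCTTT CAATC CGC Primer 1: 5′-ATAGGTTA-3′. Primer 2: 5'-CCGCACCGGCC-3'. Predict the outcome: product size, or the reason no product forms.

No product — primer 1 has no binding site in the template.

Primer 1 (ATAGGTTA) does not match the top strand, and its reverse complement TAACCTAT does not match either.
With no annealing site for primer 1, no amplification occurs.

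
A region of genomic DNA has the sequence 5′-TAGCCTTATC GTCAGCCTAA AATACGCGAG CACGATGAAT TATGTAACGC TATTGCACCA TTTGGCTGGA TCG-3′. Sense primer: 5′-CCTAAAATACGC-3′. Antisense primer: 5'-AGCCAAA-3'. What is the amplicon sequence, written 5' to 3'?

5'-CCTAAAATACGCGAGCACGATGAATTATGTAACGCTATTGCACCATTTGGCT-3'

Scanning the template, CCTAAAATACGC occurs at positions 16–27; this primer anneals to the bottom strand there with its 3' end pointing downstream.
Taking the reverse complement of AGCCAAA gives TTTGGCT, found at positions 61–67 on the template; the primer anneals here to the top strand with its 3' end pointing upstream.
The product is the template from position 16 through 67 (52 bp).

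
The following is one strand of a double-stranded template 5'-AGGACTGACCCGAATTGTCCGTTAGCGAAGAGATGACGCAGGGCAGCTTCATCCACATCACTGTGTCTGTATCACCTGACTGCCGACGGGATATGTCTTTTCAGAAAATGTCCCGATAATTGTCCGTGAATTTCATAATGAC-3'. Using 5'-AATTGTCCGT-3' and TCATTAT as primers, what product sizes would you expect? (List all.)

The forward primer AATTGTCCGT matches the top strand at positions 13–22, 118–127.
The reverse primer's reverse complement is ATAATGA, matching at positions 135–141.
Each forward site pairs with the reverse site to give a product ending at position 141: sizes 129, 24 bp.

129 bp, 24 bp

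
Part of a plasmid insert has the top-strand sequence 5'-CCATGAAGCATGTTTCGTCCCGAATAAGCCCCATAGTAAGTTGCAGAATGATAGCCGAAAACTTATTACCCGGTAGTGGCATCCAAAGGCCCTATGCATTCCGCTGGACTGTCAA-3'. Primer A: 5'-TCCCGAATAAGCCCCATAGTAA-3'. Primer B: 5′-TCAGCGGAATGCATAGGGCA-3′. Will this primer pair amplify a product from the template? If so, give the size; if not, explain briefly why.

Primer B (TCAGCGGAATGCATAGGGCA) does not match the top strand, and its reverse complement TGCCCTATGCATTCCGCTGA does not match either.
With no annealing site for primer B, no amplification occurs.

No product — primer B has no binding site in the template.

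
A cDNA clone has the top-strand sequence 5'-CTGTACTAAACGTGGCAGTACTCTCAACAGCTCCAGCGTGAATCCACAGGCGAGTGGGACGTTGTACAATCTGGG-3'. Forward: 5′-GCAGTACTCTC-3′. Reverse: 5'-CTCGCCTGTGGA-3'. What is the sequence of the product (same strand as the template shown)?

5'-GCAGTACTCTCAACAGCTCCAGCGTGAATCCACAGGCGAG-3'

The forward primer matches the template at positions 15–25.
Taking the reverse complement of CTCGCCTGTGGA gives TCCACAGGCGAG, found at positions 43–54 on the template; the primer anneals here to the top strand with its 3' end pointing upstream.
The product is the template from position 15 through 54 (40 bp).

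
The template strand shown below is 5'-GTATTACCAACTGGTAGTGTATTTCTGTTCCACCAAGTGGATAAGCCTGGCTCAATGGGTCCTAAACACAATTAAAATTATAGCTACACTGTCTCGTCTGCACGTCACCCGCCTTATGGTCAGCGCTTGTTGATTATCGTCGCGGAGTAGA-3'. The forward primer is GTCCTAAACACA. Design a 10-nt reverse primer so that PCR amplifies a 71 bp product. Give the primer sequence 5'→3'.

5'-CAAGCGCTGA-3'

The forward primer binds at positions 59–70, so a 71 bp product ends at position 59 + 71 − 1 = 129.
The reverse primer anneals to the top strand over positions 120–129, i.e. to TCAGCGCTTG.
Its sequence written 5'→3' is the reverse complement: CAAGCGCTGA.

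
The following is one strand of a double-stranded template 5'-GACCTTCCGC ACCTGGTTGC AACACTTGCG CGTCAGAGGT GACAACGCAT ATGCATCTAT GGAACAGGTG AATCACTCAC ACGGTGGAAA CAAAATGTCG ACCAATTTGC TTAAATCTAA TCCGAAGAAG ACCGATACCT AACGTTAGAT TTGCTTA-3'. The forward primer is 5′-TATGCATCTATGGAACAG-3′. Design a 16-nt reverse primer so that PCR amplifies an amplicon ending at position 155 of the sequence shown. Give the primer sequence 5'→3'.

The forward primer binds at positions 50–67; the product's 3' end on the top strand is position 155.
The reverse primer anneals to the top strand over positions 140–155, i.e. to TAACGTTAGATTTGCT.
Its sequence written 5'→3' is the reverse complement: AGCAAATCTAACGTTA.

5'-AGCAAATCTAACGTTA-3'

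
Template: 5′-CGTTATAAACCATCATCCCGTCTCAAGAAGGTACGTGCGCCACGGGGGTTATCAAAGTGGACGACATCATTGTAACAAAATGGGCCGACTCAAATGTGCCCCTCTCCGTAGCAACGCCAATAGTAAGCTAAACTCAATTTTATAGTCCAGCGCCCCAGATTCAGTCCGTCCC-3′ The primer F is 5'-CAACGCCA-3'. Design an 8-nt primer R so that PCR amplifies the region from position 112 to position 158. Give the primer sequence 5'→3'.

The product's 3' end on the top strand is position 158.
The reverse primer anneals to the top strand over positions 151–158, i.e. to CGCCCCAG.
Its sequence written 5'→3' is the reverse complement: CTGGGGCG.

5'-CTGGGGCG-3'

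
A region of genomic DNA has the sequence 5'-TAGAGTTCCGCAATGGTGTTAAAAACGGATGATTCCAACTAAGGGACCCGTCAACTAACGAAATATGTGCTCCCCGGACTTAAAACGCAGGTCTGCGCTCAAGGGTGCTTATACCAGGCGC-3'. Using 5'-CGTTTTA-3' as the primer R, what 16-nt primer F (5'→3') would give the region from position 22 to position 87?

The reverse primer's reverse complement TAAAACG matches the template at positions 81–87; the product starts at position 22.
The forward primer is identical to the top strand over positions 22–37: AAAACGGATGATTCCA.

5'-AAAACGGATGATTCCA-3'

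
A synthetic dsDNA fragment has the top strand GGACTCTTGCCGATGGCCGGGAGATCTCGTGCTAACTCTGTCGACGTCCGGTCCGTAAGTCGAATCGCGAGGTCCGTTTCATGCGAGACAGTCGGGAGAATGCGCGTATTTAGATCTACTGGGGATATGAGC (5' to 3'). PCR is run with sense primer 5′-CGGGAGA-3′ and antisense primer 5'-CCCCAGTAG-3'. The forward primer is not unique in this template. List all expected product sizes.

The forward primer CGGGAGA matches the top strand at positions 18–24, 93–99.
The reverse primer's reverse complement is CTACTGGGG, matching at positions 116–124.
Each forward site pairs with the reverse site to give a product ending at position 124: sizes 107, 32 bp.

107 bp, 32 bp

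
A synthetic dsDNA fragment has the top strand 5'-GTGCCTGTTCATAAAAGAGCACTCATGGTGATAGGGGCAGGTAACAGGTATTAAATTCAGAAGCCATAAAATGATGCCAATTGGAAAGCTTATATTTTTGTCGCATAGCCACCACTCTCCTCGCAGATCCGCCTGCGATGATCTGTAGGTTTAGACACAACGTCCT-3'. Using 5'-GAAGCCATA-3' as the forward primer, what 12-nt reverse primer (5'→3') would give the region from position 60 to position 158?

The product's 3' end on the top strand is position 158.
The reverse primer anneals to the top strand over positions 147–158, i.e. to AGGTTTAGACAC.
Its sequence written 5'→3' is the reverse complement: GTGTCTAAACCT.

5'-GTGTCTAAACCT-3'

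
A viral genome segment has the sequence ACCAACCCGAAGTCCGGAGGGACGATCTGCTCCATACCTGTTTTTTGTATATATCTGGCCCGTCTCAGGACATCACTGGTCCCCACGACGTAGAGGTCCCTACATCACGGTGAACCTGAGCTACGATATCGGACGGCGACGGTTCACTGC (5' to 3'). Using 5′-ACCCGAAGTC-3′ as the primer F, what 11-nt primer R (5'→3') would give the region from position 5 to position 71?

The product's 3' end on the top strand is position 71.
The reverse primer anneals to the top strand over positions 61–71, i.e. to CGTCTCAGGAC.
Its sequence written 5'→3' is the reverse complement: GTCCTGAGACG.

5'-GTCCTGAGACG-3'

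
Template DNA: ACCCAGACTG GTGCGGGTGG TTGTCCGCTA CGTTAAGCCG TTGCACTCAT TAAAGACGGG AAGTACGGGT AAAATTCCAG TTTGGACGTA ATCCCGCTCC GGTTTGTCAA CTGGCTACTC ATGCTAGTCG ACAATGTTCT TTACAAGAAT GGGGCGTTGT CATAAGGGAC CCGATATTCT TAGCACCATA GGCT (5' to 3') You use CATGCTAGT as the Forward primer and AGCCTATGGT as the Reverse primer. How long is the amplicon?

75 bp

Scanning the template, CATGCTAGT occurs at positions 120–128; this primer anneals to the bottom strand there with its 3' end pointing downstream.
Taking the reverse complement of AGCCTATGGT gives ACCATAGGCT, found at positions 185–194 on the template; the primer anneals here to the top strand with its 3' end pointing upstream.
The product runs from position 120 to position 194, so its length is 194 − 120 + 1 = 75 bp.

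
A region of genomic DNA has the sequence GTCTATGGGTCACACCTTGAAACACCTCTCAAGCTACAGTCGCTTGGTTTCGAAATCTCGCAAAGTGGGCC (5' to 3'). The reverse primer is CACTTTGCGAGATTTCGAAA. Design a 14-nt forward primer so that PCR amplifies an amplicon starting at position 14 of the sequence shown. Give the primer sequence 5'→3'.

The reverse primer's reverse complement TTTCGAAATCTCGCAAAGTG matches the template at positions 48–67; the product starts at position 14.
The forward primer is identical to the top strand over positions 14–27: ACCTTGAAACACCT.

5'-ACCTTGAAACACCT-3'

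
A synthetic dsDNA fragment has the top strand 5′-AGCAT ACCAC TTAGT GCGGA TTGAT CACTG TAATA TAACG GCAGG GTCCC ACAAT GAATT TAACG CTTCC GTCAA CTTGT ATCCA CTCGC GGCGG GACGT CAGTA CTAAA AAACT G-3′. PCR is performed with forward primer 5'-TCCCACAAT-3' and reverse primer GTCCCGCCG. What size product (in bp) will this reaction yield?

The forward primer matches the template at positions 47–55.
Reverse complement of the reverse primer: CGGCGGGAC. This occurs on the top strand at positions 90–98.
Amplicon spans positions 47–98: 52 bp.

52 bp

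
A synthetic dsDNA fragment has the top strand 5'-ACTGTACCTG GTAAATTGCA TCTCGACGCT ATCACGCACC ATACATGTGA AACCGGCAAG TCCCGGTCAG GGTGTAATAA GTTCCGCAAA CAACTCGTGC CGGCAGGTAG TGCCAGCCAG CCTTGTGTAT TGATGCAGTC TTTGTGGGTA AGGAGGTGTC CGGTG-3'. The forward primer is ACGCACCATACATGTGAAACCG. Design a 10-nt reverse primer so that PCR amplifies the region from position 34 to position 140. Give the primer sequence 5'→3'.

The product's 3' end on the top strand is position 140.
The reverse primer anneals to the top strand over positions 131–140, i.e. to TGATGCAGTC.
Its sequence written 5'→3' is the reverse complement: GACTGCATCA.

5'-GACTGCATCA-3'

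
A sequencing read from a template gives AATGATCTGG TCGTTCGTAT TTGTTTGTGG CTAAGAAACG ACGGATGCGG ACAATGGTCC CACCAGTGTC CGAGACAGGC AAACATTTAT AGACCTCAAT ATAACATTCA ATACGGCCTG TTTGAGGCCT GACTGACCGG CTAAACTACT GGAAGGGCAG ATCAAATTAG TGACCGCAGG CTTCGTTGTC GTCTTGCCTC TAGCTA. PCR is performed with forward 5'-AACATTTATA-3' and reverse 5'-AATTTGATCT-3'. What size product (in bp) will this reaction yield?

87 bp

Scanning the template, AACATTTATA occurs at positions 82–91; this primer anneals to the bottom strand there with its 3' end pointing downstream.
Reverse complement of the reverse primer: AGATCAAATT. This occurs on the top strand at positions 159–168.
The product runs from position 82 to position 168, so its length is 168 − 82 + 1 = 87 bp.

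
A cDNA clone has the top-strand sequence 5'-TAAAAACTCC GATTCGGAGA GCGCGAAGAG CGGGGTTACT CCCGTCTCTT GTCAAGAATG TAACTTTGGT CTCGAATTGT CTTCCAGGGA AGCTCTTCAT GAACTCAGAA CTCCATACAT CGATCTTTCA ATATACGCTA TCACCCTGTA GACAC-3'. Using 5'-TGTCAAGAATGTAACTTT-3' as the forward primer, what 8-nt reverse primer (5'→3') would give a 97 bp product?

5'-GGGTGATA-3'

The forward primer binds at positions 50–67, so a 97 bp product ends at position 50 + 97 − 1 = 146.
The reverse primer anneals to the top strand over positions 139–146, i.e. to TATCACCC.
Its sequence written 5'→3' is the reverse complement: GGGTGATA.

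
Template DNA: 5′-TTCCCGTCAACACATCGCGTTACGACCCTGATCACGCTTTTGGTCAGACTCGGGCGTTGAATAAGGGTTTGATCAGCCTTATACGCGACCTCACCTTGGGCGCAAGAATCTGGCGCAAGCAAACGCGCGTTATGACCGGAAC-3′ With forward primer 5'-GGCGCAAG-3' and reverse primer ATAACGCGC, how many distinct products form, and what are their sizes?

The forward primer GGCGCAAG matches the top strand at positions 99–106, 112–119.
The reverse primer's reverse complement is GCGCGTTAT, matching at positions 125–133.
Each forward site pairs with the reverse site to give a product ending at position 133: sizes 35, 22 bp.

Two products: 35 bp, 22 bp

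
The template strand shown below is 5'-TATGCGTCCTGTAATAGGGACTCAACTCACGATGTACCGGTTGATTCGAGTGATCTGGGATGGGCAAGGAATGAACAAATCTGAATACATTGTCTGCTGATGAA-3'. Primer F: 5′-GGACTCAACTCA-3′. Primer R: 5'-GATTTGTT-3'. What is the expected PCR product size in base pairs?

64 bp

Forward primer GGACTCAACTCA is found on the top strand at positions 18–29.
Reverse complement of the reverse primer: AACAAATC. This occurs on the top strand at positions 74–81.
Product length = (reverse-primer end) − (forward-primer start) + 1 = 81 − 18 + 1 = 64 bp.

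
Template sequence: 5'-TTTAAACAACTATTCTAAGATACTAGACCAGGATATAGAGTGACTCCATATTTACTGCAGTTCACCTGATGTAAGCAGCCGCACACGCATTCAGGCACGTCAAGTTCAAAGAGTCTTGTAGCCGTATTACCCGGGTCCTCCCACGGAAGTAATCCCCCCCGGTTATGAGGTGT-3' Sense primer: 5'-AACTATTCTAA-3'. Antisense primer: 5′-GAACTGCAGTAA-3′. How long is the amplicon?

56 bp

The forward primer matches the template at positions 8–18.
The reverse primer's reverse complement is TTACTGCAGTTC, which matches the template at positions 52–63.
Product length = (reverse-primer end) − (forward-primer start) + 1 = 63 − 8 + 1 = 56 bp.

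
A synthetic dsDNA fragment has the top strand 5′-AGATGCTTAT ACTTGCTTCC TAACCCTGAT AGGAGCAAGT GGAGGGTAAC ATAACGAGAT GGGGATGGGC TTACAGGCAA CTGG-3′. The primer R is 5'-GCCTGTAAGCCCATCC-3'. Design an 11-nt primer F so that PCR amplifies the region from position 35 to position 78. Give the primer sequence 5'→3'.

5'-GCAAGTGGAGG-3'

The reverse primer's reverse complement GGATGGGCTTACAGGC matches the template at positions 63–78; the product starts at position 35.
The forward primer is identical to the top strand over positions 35–45: GCAAGTGGAGG.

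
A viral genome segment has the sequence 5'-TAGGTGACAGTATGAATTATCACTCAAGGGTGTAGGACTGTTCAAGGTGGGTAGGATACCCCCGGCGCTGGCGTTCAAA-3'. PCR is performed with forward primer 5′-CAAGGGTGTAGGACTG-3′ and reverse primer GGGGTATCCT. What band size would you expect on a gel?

38 bp

The forward primer matches the template at positions 25–40.
The reverse primer's reverse complement is AGGATACCCC, which matches the template at positions 53–62.
The product runs from position 25 to position 62, so its length is 62 − 25 + 1 = 38 bp.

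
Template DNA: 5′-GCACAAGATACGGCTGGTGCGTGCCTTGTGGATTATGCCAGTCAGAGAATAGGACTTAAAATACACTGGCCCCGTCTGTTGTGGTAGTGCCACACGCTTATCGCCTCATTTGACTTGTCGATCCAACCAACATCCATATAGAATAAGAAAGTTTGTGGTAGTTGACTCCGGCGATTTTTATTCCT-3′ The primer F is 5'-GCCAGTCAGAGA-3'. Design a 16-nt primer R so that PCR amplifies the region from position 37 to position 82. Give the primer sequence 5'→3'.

The product's 3' end on the top strand is position 82.
The reverse primer anneals to the top strand over positions 67–82, i.e. to TGGCCCCGTCTGTTGT.
Its sequence written 5'→3' is the reverse complement: ACAACAGACGGGGCCA.

5'-ACAACAGACGGGGCCA-3'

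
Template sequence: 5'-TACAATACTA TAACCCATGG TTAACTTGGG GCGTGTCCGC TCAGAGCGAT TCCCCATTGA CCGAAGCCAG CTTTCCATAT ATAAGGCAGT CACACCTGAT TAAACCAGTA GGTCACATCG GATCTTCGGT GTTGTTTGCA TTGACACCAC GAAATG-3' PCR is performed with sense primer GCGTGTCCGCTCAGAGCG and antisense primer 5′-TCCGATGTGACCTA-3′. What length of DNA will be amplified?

92 bp

Forward primer GCGTGTCCGCTCAGAGCG is found on the top strand at positions 31–48.
The reverse primer's reverse complement is TAGGTCACATCGGA, which matches the template at positions 109–122.
Product length = (reverse-primer end) − (forward-primer start) + 1 = 122 − 31 + 1 = 92 bp.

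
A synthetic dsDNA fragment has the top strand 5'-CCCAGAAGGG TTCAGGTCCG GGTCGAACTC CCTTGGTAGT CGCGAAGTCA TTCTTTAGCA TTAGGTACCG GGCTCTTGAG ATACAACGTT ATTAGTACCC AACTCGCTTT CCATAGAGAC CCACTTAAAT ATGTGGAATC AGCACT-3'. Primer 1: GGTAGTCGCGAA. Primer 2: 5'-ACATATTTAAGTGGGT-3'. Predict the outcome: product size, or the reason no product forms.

Yes — a 100 bp product.

Primer 1 (GGTAGTCGCGAA) matches the top strand at positions 35–46; it acts as a forward primer.
Primer 2's reverse complement is ACCCACTTAAATATGT, matching the top strand at positions 119–134; it acts as a reverse primer.
The 3' ends face each other across positions 35–134, giving a 100 bp product.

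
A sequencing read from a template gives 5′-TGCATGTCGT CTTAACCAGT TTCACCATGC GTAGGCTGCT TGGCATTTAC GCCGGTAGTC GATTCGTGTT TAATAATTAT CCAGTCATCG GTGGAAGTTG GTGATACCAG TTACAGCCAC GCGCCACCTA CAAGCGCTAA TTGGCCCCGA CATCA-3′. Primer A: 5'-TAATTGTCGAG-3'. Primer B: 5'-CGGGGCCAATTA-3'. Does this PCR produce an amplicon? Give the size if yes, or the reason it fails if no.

No product — primer A has no binding site in the template.

Primer A (TAATTGTCGAG) does not match the top strand, and its reverse complement CTCGACAATTA does not match either.
With no annealing site for primer A, no amplification occurs.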